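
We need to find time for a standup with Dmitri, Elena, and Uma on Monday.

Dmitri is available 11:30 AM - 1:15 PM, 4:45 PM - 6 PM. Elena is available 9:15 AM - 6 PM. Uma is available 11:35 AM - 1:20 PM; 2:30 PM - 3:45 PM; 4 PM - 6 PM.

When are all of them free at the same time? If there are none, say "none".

11:35-13:15, 16:45-18:00

Dmitri ∩ Elena: 11:30-13:15, 16:45-18:00.
Dmitri ∩ Elena ∩ Uma: 11:35-13:15, 16:45-18:00.
Those are the intersection windows.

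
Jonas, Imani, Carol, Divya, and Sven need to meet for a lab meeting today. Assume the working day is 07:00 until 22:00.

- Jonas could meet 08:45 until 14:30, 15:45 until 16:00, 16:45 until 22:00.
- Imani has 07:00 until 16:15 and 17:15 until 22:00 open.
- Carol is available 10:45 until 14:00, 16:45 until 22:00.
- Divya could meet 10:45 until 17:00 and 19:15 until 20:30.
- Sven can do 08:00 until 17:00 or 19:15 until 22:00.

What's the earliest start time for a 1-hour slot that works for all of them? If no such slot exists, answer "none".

Jonas ∩ Imani: 08:45-14:30, 15:45-16:00, 17:15-22:00.
Jonas ∩ Imani ∩ Carol: 10:45-14:00, 17:15-22:00.
Jonas ∩ Imani ∩ Carol ∩ Divya: 10:45-14:00, 19:15-20:30.
Jonas ∩ Imani ∩ Carol ∩ Divya ∩ Sven: 10:45-14:00, 19:15-20:30.
The first common window of at least 60 minutes is 10:45-14:00, so the earliest start is 10:45.

10:45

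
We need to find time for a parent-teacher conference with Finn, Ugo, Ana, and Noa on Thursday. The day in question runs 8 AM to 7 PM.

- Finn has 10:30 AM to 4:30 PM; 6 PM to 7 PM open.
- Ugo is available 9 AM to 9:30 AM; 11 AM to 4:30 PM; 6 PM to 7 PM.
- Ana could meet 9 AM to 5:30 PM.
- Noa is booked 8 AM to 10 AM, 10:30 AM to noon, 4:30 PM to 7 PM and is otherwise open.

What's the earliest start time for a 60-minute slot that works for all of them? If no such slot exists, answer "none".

Finn free: 10:30-16:30, 18:00-19:00.
Ugo free: 09:00-09:30, 11:00-16:30, 18:00-19:00.
Ana free: 09:00-17:30.
Noa free: 10:00-10:30, 12:00-16:30 (invert busy blocks within the working day).
Finn ∩ Ugo: 11:00-16:30, 18:00-19:00.
Finn ∩ Ugo ∩ Ana: 11:00-16:30.
Finn ∩ Ugo ∩ Ana ∩ Noa: 12:00-16:30.
The first common window of at least 60 minutes is 12:00-16:30, so the earliest start is 12:00.

12:00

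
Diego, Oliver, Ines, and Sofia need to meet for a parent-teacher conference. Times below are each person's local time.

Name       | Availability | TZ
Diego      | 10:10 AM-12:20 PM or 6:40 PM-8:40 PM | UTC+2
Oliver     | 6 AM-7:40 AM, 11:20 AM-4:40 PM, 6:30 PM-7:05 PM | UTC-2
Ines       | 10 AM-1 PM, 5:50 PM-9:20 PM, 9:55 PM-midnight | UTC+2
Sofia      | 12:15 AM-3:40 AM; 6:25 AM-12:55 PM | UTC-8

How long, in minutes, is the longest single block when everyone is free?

Diego in UTC: 08:10-10:20, 16:40-18:40 (subtract 2h to convert from UTC+2).
Oliver in UTC: 08:00-09:40, 13:20-18:40, 20:30-21:05 (add 2h to convert from UTC-2).
Ines in UTC: 08:00-11:00, 15:50-19:20, 19:55-22:00 (subtract 2h to convert from UTC+2).
Sofia in UTC: 08:15-11:40, 14:25-20:55 (add 8h to convert from UTC-8).
Diego ∩ Oliver: 08:10-09:40, 16:40-18:40.
Diego ∩ Oliver ∩ Ines: 08:10-09:40, 16:40-18:40.
Diego ∩ Oliver ∩ Ines ∩ Sofia: 08:15-09:40, 16:40-18:40.
Those are the intersection windows.
The longest is 16:40-18:40 at 120 minutes.

120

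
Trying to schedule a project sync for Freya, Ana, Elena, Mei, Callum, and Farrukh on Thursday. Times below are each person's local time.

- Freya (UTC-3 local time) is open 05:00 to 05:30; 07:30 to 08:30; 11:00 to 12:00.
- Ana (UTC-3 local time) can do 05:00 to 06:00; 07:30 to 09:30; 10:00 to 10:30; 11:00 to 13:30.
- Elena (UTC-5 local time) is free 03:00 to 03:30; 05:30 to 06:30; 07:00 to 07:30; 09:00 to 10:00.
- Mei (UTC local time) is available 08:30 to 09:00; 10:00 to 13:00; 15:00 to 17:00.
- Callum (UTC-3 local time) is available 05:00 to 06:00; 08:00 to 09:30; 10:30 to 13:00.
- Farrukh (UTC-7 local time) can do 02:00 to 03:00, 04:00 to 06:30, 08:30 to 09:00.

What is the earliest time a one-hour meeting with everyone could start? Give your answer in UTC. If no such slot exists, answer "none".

none

Freya in UTC: 08:00-08:30, 10:30-11:30, 14:00-15:00 (add 3h to convert from UTC-3).
Ana in UTC: 08:00-09:00, 10:30-12:30, 13:00-13:30, 14:00-16:30 (add 3h to convert from UTC-3).
Elena in UTC: 08:00-08:30, 10:30-11:30, 12:00-12:30, 14:00-15:00 (add 5h to convert from UTC-5).
Mei in UTC: 08:30-09:00, 10:00-13:00, 15:00-17:00.
Callum in UTC: 08:00-09:00, 11:00-12:30, 13:30-16:00 (add 3h to convert from UTC-3).
Farrukh in UTC: 09:00-10:00, 11:00-13:30, 15:30-16:00 (add 7h to convert from UTC-7).
Freya ∩ Ana: 08:00-08:30, 10:30-11:30, 14:00-15:00.
Freya ∩ Ana ∩ Elena: 08:00-08:30, 10:30-11:30, 14:00-15:00.
Freya ∩ Ana ∩ Elena ∩ Mei: 10:30-11:30.
Freya ∩ Ana ∩ Elena ∩ Mei ∩ Callum: 11:00-11:30.
Freya ∩ Ana ∩ Elena ∩ Mei ∩ Callum ∩ Farrukh: 11:00-11:30.
No common window is at least 60 minutes long.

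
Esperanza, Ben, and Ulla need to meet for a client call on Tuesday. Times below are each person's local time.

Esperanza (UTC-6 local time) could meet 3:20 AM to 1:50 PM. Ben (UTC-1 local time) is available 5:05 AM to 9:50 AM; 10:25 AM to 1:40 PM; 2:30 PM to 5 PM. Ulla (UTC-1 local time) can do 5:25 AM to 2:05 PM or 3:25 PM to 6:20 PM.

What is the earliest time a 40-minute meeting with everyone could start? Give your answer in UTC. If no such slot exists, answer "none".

Esperanza in UTC: 09:20-19:50 (add 6h to convert from UTC-6).
Ben in UTC: 06:05-10:50, 11:25-14:40, 15:30-18:00 (add 1h to convert from UTC-1).
Ulla in UTC: 06:25-15:05, 16:25-19:20 (add 1h to convert from UTC-1).
Esperanza ∩ Ben: 09:20-10:50, 11:25-14:40, 15:30-18:00.
Esperanza ∩ Ben ∩ Ulla: 09:20-10:50, 11:25-14:40, 16:25-18:00.
The first common window of at least 40 minutes is 09:20-10:50, so the earliest start is 09:20.

09:20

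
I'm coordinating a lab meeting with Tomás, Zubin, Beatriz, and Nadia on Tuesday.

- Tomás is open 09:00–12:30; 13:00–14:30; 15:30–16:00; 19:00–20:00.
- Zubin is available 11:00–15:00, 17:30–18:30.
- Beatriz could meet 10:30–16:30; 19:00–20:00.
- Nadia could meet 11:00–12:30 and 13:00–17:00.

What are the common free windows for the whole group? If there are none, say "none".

11:00-12:30, 13:00-14:30

Tomás ∩ Zubin: 11:00-12:30, 13:00-14:30.
Tomás ∩ Zubin ∩ Beatriz: 11:00-12:30, 13:00-14:30.
Tomás ∩ Zubin ∩ Beatriz ∩ Nadia: 11:00-12:30, 13:00-14:30.
Those are the intersection windows.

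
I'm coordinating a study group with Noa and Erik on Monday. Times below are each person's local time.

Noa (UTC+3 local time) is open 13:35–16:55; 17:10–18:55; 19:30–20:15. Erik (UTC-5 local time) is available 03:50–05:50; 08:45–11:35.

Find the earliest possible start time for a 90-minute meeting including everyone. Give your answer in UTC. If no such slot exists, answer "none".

Noa in UTC: 10:35-13:55, 14:10-15:55, 16:30-17:15 (subtract 3h to convert from UTC+3).
Erik in UTC: 08:50-10:50, 13:45-16:35 (add 5h to convert from UTC-5).
Noa ∩ Erik: 10:35-10:50, 13:45-13:55, 14:10-15:55, 16:30-16:35.
Those are the intersection windows.
The first common window of at least 90 minutes is 14:10-15:55, so the earliest start is 14:10.

14:10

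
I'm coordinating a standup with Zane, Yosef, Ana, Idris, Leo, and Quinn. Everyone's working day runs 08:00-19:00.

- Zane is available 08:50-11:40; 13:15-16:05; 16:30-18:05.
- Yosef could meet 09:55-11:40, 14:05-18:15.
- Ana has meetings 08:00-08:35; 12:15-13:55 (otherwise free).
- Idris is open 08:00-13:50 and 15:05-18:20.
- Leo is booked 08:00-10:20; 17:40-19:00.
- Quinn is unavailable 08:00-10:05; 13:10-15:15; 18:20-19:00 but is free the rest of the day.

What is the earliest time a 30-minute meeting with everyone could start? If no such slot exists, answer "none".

10:20

Zane free: 08:50-11:40, 13:15-16:05, 16:30-18:05.
Yosef free: 09:55-11:40, 14:05-18:15.
Ana free: 08:35-12:15, 13:55-19:00 (invert busy blocks within the working day).
Idris free: 08:00-13:50, 15:05-18:20.
Leo free: 10:20-17:40 (invert busy blocks within the working day).
Quinn free: 10:05-13:10, 15:15-18:20 (invert busy blocks within the working day).
Zane ∩ Yosef: 09:55-11:40, 14:05-16:05, 16:30-18:05.
Zane ∩ Yosef ∩ Ana: 09:55-11:40, 14:05-16:05, 16:30-18:05.
Zane ∩ Yosef ∩ Ana ∩ Idris: 09:55-11:40, 15:05-16:05, 16:30-18:05.
Zane ∩ Yosef ∩ Ana ∩ Idris ∩ Leo: 10:20-11:40, 15:05-16:05, 16:30-17:40.
Zane ∩ Yosef ∩ Ana ∩ Idris ∩ Leo ∩ Quinn: 10:20-11:40, 15:15-16:05, 16:30-17:40.
The first common window of at least 30 minutes is 10:20-11:40, so the earliest start is 10:20.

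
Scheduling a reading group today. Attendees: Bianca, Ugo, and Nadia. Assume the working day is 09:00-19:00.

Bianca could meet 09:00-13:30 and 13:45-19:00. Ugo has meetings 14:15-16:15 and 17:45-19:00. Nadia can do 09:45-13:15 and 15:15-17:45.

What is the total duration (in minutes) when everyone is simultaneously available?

300

Bianca free: 09:00-13:30, 13:45-19:00.
Ugo free: 09:00-14:15, 16:15-17:45 (invert busy blocks within the working day).
Nadia free: 09:45-13:15, 15:15-17:45.
Bianca ∩ Ugo: 09:00-13:30, 13:45-14:15, 16:15-17:45.
Bianca ∩ Ugo ∩ Nadia: 09:45-13:15, 16:15-17:45.
Summing the common windows: 210 + 90 = 300 minutes.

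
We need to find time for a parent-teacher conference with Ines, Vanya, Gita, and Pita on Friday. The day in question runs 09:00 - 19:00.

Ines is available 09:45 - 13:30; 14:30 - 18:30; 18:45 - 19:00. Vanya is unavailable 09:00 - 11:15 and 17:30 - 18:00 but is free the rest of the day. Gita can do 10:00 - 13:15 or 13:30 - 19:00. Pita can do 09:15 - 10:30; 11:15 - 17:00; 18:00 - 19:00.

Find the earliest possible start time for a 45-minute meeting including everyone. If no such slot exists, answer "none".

11:15

Ines free: 09:45-13:30, 14:30-18:30, 18:45-19:00.
Vanya free: 11:15-17:30, 18:00-19:00 (invert busy blocks within the working day).
Gita free: 10:00-13:15, 13:30-19:00.
Pita free: 09:15-10:30, 11:15-17:00, 18:00-19:00.
Ines ∩ Vanya: 11:15-13:30, 14:30-17:30, 18:00-18:30, 18:45-19:00.
Ines ∩ Vanya ∩ Gita: 11:15-13:15, 14:30-17:30, 18:00-18:30, 18:45-19:00.
Ines ∩ Vanya ∩ Gita ∩ Pita: 11:15-13:15, 14:30-17:00, 18:00-18:30, 18:45-19:00.
Those are the intersection windows.
The first common window of at least 45 minutes is 11:15-13:15, so the earliest start is 11:15.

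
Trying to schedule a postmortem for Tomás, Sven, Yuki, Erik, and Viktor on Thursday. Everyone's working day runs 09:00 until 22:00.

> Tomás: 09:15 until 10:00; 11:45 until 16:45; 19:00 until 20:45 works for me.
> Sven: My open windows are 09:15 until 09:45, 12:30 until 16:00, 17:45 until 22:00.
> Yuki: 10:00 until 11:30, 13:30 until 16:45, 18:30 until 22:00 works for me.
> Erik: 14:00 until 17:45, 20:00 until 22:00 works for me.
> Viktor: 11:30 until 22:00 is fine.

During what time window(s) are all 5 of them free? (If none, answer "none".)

14:00-16:00, 20:00-20:45

Tomás ∩ Sven: 09:15-09:45, 12:30-16:00, 19:00-20:45.
Tomás ∩ Sven ∩ Yuki: 13:30-16:00, 19:00-20:45.
Tomás ∩ Sven ∩ Yuki ∩ Erik: 14:00-16:00, 20:00-20:45.
Tomás ∩ Sven ∩ Yuki ∩ Erik ∩ Viktor: 14:00-16:00, 20:00-20:45.
Those are the intersection windows.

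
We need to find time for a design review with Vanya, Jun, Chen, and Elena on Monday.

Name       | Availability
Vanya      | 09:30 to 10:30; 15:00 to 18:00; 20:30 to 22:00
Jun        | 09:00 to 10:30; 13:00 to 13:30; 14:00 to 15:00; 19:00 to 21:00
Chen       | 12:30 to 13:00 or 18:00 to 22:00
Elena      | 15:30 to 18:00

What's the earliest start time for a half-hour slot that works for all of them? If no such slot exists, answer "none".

Vanya ∩ Jun: 09:30-10:30, 20:30-21:00.
Vanya ∩ Jun ∩ Chen: 20:30-21:00.
Vanya ∩ Jun ∩ Chen ∩ Elena: ∅.
There is no time when everyone is free.
No common window is at least 30 minutes long.

none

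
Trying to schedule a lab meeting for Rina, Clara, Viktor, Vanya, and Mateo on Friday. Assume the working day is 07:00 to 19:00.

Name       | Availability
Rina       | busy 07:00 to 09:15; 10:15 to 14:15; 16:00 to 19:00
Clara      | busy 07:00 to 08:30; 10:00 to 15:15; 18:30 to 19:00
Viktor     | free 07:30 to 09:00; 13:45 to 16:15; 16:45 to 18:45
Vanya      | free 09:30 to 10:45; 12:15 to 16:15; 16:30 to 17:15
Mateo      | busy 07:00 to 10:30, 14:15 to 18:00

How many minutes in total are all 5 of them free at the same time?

Rina free: 09:15-10:15, 14:15-16:00 (invert busy blocks within the working day).
Clara free: 08:30-10:00, 15:15-18:30 (invert busy blocks within the working day).
Viktor free: 07:30-09:00, 13:45-16:15, 16:45-18:45.
Vanya free: 09:30-10:45, 12:15-16:15, 16:30-17:15.
Mateo free: 10:30-14:15, 18:00-19:00 (invert busy blocks within the working day).
Rina ∩ Clara: 09:15-10:00, 15:15-16:00.
Rina ∩ Clara ∩ Viktor: 15:15-16:00.
Rina ∩ Clara ∩ Viktor ∩ Vanya: 15:15-16:00.
Rina ∩ Clara ∩ Viktor ∩ Vanya ∩ Mateo: ∅.
There is no time when everyone is free.
There is no common window, so the total is 0 minutes.

0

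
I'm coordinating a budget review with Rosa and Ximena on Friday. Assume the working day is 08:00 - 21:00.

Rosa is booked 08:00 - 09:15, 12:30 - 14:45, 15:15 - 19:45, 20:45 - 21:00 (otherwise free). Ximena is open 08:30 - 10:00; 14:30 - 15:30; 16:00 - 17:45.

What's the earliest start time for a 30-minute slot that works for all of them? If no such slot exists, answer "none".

09:15

Rosa free: 09:15-12:30, 14:45-15:15, 19:45-20:45 (invert busy blocks within the working day).
Ximena free: 08:30-10:00, 14:30-15:30, 16:00-17:45.
Rosa ∩ Ximena: 09:15-10:00, 14:45-15:15.
The first common window of at least 30 minutes is 09:15-10:00, so the earliest start is 09:15.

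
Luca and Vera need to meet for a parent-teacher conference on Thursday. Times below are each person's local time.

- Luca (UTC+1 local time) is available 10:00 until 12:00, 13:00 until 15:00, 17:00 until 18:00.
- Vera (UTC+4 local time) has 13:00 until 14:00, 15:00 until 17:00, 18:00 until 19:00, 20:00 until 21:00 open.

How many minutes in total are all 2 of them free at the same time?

180

Luca in UTC: 09:00-11:00, 12:00-14:00, 16:00-17:00 (subtract 1h to convert from UTC+1).
Vera in UTC: 09:00-10:00, 11:00-13:00, 14:00-15:00, 16:00-17:00 (subtract 4h to convert from UTC+4).
Luca ∩ Vera: 09:00-10:00, 12:00-13:00, 16:00-17:00.
So the common availability across everyone is 09:00-10:00, 12:00-13:00, 16:00-17:00.
Summing the common windows: 60 + 60 + 60 = 180 minutes.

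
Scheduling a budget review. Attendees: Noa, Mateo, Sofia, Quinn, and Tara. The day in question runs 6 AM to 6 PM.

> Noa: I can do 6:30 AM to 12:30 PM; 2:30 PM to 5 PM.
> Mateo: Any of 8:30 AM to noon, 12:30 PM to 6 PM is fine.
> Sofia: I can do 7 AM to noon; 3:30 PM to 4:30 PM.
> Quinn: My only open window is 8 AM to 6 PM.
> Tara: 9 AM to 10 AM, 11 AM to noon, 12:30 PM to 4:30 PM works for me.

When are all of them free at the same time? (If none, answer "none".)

09:00-10:00, 11:00-12:00, 15:30-16:30

Noa ∩ Mateo: 08:30-12:00, 14:30-17:00.
Noa ∩ Mateo ∩ Sofia: 08:30-12:00, 15:30-16:30.
Noa ∩ Mateo ∩ Sofia ∩ Quinn: 08:30-12:00, 15:30-16:30.
Noa ∩ Mateo ∩ Sofia ∩ Quinn ∩ Tara: 09:00-10:00, 11:00-12:00, 15:30-16:30.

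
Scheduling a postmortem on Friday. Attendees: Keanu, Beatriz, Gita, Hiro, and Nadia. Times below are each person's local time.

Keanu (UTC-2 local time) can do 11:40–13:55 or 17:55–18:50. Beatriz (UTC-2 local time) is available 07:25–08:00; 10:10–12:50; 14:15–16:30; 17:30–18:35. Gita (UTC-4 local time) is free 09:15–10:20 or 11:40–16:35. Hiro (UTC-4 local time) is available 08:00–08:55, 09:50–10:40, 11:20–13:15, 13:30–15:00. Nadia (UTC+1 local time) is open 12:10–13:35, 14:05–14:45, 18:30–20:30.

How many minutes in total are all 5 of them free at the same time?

Keanu in UTC: 13:40-15:55, 19:55-20:50 (add 2h to convert from UTC-2).
Beatriz in UTC: 09:25-10:00, 12:10-14:50, 16:15-18:30, 19:30-20:35 (add 2h to convert from UTC-2).
Gita in UTC: 13:15-14:20, 15:40-20:35 (add 4h to convert from UTC-4).
Hiro in UTC: 12:00-12:55, 13:50-14:40, 15:20-17:15, 17:30-19:00 (add 4h to convert from UTC-4).
Nadia in UTC: 11:10-12:35, 13:05-13:45, 17:30-19:30 (subtract 1h to convert from UTC+1).
Keanu ∩ Beatriz: 13:40-14:50, 19:55-20:35.
Keanu ∩ Beatriz ∩ Gita: 13:40-14:20, 19:55-20:35.
Keanu ∩ Beatriz ∩ Gita ∩ Hiro: 13:50-14:20.
Keanu ∩ Beatriz ∩ Gita ∩ Hiro ∩ Nadia: ∅.
There is no time when everyone is free.
There is no common window, so the total is 0 minutes.

0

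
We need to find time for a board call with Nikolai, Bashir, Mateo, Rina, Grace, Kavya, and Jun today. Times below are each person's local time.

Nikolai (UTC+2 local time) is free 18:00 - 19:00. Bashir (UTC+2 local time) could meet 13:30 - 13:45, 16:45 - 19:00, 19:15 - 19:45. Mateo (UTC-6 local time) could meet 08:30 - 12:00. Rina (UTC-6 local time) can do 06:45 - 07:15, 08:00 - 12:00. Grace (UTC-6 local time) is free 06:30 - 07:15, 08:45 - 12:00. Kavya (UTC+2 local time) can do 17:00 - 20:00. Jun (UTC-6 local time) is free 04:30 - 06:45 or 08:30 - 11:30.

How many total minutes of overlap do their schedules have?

Nikolai in UTC: 16:00-17:00 (subtract 2h to convert from UTC+2).
Bashir in UTC: 11:30-11:45, 14:45-17:00, 17:15-17:45 (subtract 2h to convert from UTC+2).
Mateo in UTC: 14:30-18:00 (add 6h to convert from UTC-6).
Rina in UTC: 12:45-13:15, 14:00-18:00 (add 6h to convert from UTC-6).
Grace in UTC: 12:30-13:15, 14:45-18:00 (add 6h to convert from UTC-6).
Kavya in UTC: 15:00-18:00 (subtract 2h to convert from UTC+2).
Jun in UTC: 10:30-12:45, 14:30-17:30 (add 6h to convert from UTC-6).
Nikolai ∩ Bashir: 16:00-17:00.
Nikolai ∩ Bashir ∩ Mateo: 16:00-17:00.
Nikolai ∩ Bashir ∩ Mateo ∩ Rina: 16:00-17:00.
Nikolai ∩ Bashir ∩ Mateo ∩ Rina ∩ Grace: 16:00-17:00.
Nikolai ∩ Bashir ∩ Mateo ∩ Rina ∩ Grace ∩ Kavya: 16:00-17:00.
Nikolai ∩ Bashir ∩ Mateo ∩ Rina ∩ Grace ∩ Kavya ∩ Jun: 16:00-17:00.
That's a single block of 60 minutes.

60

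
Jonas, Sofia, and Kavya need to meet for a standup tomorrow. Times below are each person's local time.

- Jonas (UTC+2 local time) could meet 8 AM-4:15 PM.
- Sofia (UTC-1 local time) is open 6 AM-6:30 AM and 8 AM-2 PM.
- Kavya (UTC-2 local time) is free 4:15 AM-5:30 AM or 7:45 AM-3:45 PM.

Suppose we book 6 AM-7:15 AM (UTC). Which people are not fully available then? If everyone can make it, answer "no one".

Jonas in UTC: 06:00-14:15 (subtract 2h to convert from UTC+2).
Sofia in UTC: 07:00-07:30, 09:00-15:00 (add 1h to convert from UTC-1).
Kavya in UTC: 06:15-07:30, 09:45-17:45 (add 2h to convert from UTC-2).
Jonas: free for 06:00-07:15. Sofia: not fully free for 06:00-07:15. Kavya: not fully free for 06:00-07:15.

Kavya, Sofia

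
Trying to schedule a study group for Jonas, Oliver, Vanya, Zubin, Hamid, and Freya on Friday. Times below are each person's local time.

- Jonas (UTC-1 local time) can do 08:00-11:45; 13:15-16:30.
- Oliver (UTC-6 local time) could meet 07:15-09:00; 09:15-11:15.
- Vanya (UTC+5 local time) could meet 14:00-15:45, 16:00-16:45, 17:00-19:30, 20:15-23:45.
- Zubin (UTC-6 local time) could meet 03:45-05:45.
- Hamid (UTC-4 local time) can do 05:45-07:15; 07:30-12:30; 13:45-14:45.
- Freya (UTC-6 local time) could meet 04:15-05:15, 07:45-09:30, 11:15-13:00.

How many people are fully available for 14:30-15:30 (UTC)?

3

Jonas in UTC: 09:00-12:45, 14:15-17:30 (add 1h to convert from UTC-1).
Oliver in UTC: 13:15-15:00, 15:15-17:15 (add 6h to convert from UTC-6).
Vanya in UTC: 09:00-10:45, 11:00-11:45, 12:00-14:30, 15:15-18:45 (subtract 5h to convert from UTC+5).
Zubin in UTC: 09:45-11:45 (add 6h to convert from UTC-6).
Hamid in UTC: 09:45-11:15, 11:30-16:30, 17:45-18:45 (add 4h to convert from UTC-4).
Freya in UTC: 10:15-11:15, 13:45-15:30, 17:15-19:00 (add 6h to convert from UTC-6).
Jonas, Hamid, and Freya can make the full 14:30-15:30 slot — that's 3.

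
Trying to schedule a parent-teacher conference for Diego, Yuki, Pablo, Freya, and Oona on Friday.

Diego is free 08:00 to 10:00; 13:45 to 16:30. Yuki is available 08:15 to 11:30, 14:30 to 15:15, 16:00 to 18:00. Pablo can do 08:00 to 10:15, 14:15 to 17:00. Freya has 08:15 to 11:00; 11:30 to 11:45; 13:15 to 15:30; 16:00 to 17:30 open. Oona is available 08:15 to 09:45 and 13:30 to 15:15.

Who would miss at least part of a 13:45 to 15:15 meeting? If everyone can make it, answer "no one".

Diego: free for 13:45-15:15. Yuki: not fully free for 13:45-15:15. Pablo: not fully free for 13:45-15:15. Freya: free for 13:45-15:15. Oona: free for 13:45-15:15.

Pablo, Yuki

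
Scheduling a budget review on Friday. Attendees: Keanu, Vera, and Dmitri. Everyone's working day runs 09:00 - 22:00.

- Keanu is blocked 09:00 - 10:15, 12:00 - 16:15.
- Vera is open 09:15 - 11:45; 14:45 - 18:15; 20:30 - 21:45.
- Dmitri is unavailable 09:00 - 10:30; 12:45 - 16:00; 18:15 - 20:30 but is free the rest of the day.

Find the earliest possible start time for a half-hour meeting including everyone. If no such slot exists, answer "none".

Keanu free: 10:15-12:00, 16:15-22:00 (invert busy blocks within the working day).
Vera free: 09:15-11:45, 14:45-18:15, 20:30-21:45.
Dmitri free: 10:30-12:45, 16:00-18:15, 20:30-22:00 (invert busy blocks within the working day).
Keanu ∩ Vera: 10:15-11:45, 16:15-18:15, 20:30-21:45.
Keanu ∩ Vera ∩ Dmitri: 10:30-11:45, 16:15-18:15, 20:30-21:45.
The first common window of at least 30 minutes is 10:30-11:45, so the earliest start is 10:30.

10:30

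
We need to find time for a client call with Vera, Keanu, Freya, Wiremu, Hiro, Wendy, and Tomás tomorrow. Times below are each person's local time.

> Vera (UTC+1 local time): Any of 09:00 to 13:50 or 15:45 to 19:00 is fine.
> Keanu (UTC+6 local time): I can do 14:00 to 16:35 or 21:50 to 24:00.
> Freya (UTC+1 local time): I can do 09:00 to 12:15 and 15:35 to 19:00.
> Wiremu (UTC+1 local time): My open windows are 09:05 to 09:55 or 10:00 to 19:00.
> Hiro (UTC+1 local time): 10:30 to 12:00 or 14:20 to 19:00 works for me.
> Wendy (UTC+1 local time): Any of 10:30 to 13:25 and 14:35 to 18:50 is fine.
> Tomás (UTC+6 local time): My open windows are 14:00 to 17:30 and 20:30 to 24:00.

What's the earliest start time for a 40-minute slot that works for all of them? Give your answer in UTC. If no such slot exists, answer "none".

09:30

Vera in UTC: 08:00-12:50, 14:45-18:00 (subtract 1h to convert from UTC+1).
Keanu in UTC: 08:00-10:35, 15:50-18:00 (subtract 6h to convert from UTC+6).
Freya in UTC: 08:00-11:15, 14:35-18:00 (subtract 1h to convert from UTC+1).
Wiremu in UTC: 08:05-08:55, 09:00-18:00 (subtract 1h to convert from UTC+1).
Hiro in UTC: 09:30-11:00, 13:20-18:00 (subtract 1h to convert from UTC+1).
Wendy in UTC: 09:30-12:25, 13:35-17:50 (subtract 1h to convert from UTC+1).
Tomás in UTC: 08:00-11:30, 14:30-18:00 (subtract 6h to convert from UTC+6).
Vera ∩ Keanu: 08:00-10:35, 15:50-18:00.
Vera ∩ Keanu ∩ Freya: 08:00-10:35, 15:50-18:00.
Vera ∩ Keanu ∩ Freya ∩ Wiremu: 08:05-08:55, 09:00-10:35, 15:50-18:00.
Vera ∩ Keanu ∩ Freya ∩ Wiremu ∩ Hiro: 09:30-10:35, 15:50-18:00.
Vera ∩ Keanu ∩ Freya ∩ Wiremu ∩ Hiro ∩ Wendy: 09:30-10:35, 15:50-17:50.
Vera ∩ Keanu ∩ Freya ∩ Wiremu ∩ Hiro ∩ Wendy ∩ Tomás: 09:30-10:35, 15:50-17:50.
The first common window of at least 40 minutes is 09:30-10:35, so the earliest start is 09:30.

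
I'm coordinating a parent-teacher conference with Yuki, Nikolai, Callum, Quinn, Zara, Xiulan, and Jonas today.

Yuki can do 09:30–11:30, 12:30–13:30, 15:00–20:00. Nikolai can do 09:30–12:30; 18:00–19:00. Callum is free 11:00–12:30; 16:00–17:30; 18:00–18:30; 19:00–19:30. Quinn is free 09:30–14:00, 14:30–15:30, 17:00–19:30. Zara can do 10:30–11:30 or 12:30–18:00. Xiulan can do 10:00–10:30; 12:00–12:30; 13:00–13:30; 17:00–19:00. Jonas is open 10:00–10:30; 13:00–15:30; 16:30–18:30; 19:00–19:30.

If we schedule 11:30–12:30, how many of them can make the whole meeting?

3

Nikolai, Callum, and Quinn can make the full 11:30-12:30 slot — that's 3.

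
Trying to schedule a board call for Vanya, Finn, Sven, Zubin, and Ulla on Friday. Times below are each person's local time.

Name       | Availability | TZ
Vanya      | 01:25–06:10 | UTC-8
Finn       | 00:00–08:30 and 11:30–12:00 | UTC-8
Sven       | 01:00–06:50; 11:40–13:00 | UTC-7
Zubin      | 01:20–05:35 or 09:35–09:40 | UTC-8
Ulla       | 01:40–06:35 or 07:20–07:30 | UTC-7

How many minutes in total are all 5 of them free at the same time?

250

Vanya in UTC: 09:25-14:10 (add 8h to convert from UTC-8).
Finn in UTC: 08:00-16:30, 19:30-20:00 (add 8h to convert from UTC-8).
Sven in UTC: 08:00-13:50, 18:40-20:00 (add 7h to convert from UTC-7).
Zubin in UTC: 09:20-13:35, 17:35-17:40 (add 8h to convert from UTC-8).
Ulla in UTC: 08:40-13:35, 14:20-14:30 (add 7h to convert from UTC-7).
Vanya ∩ Finn: 09:25-14:10.
Vanya ∩ Finn ∩ Sven: 09:25-13:50.
Vanya ∩ Finn ∩ Sven ∩ Zubin: 09:25-13:35.
Vanya ∩ Finn ∩ Sven ∩ Zubin ∩ Ulla: 09:25-13:35.
That's a single block of 250 minutes.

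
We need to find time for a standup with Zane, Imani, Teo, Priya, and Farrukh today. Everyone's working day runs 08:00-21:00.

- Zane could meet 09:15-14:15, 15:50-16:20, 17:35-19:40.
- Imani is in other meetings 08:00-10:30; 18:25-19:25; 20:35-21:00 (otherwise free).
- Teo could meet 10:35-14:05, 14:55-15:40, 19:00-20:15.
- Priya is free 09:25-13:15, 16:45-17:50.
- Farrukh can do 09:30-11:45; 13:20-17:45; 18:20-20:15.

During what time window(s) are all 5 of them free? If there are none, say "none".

Zane free: 09:15-14:15, 15:50-16:20, 17:35-19:40.
Imani free: 10:30-18:25, 19:25-20:35 (invert busy blocks within the working day).
Teo free: 10:35-14:05, 14:55-15:40, 19:00-20:15.
Priya free: 09:25-13:15, 16:45-17:50.
Farrukh free: 09:30-11:45, 13:20-17:45, 18:20-20:15.
Zane ∩ Imani: 10:30-14:15, 15:50-16:20, 17:35-18:25, 19:25-19:40.
Zane ∩ Imani ∩ Teo: 10:35-14:05, 19:25-19:40.
Zane ∩ Imani ∩ Teo ∩ Priya: 10:35-13:15.
Zane ∩ Imani ∩ Teo ∩ Priya ∩ Farrukh: 10:35-11:45.

10:35-11:45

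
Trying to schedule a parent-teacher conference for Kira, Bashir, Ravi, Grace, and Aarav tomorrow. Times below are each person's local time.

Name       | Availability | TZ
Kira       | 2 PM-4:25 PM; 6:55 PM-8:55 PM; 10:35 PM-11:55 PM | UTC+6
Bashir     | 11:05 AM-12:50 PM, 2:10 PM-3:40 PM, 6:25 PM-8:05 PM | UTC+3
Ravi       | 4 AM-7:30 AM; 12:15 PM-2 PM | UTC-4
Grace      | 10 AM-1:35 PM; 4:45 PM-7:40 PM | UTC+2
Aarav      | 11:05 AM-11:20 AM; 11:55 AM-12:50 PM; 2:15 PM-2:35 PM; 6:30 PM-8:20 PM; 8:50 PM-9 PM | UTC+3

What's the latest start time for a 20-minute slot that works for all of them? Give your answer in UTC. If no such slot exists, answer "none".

16:45

Kira in UTC: 08:00-10:25, 12:55-14:55, 16:35-17:55 (subtract 6h to convert from UTC+6).
Bashir in UTC: 08:05-09:50, 11:10-12:40, 15:25-17:05 (subtract 3h to convert from UTC+3).
Ravi in UTC: 08:00-11:30, 16:15-18:00 (add 4h to convert from UTC-4).
Grace in UTC: 08:00-11:35, 14:45-17:40 (subtract 2h to convert from UTC+2).
Aarav in UTC: 08:05-08:20, 08:55-09:50, 11:15-11:35, 15:30-17:20, 17:50-18:00 (subtract 3h to convert from UTC+3).
Kira ∩ Bashir: 08:05-09:50, 16:35-17:05.
Kira ∩ Bashir ∩ Ravi: 08:05-09:50, 16:35-17:05.
Kira ∩ Bashir ∩ Ravi ∩ Grace: 08:05-09:50, 16:35-17:05.
Kira ∩ Bashir ∩ Ravi ∩ Grace ∩ Aarav: 08:05-08:20, 08:55-09:50, 16:35-17:05.
Those are the intersection windows.
The last common window of at least 20 minutes is 16:35-17:05; a 20-minute meeting can start as late as 16:45 and still end by 17:05.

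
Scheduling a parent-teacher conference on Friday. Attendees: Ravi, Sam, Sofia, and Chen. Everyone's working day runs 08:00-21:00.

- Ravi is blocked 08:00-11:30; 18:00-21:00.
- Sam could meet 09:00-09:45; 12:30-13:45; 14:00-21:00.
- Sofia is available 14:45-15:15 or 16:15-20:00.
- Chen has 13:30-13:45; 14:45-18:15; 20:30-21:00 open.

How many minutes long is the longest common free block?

Ravi free: 11:30-18:00 (invert busy blocks within the working day).
Sam free: 09:00-09:45, 12:30-13:45, 14:00-21:00.
Sofia free: 14:45-15:15, 16:15-20:00.
Chen free: 13:30-13:45, 14:45-18:15, 20:30-21:00.
Ravi ∩ Sam: 12:30-13:45, 14:00-18:00.
Ravi ∩ Sam ∩ Sofia: 14:45-15:15, 16:15-18:00.
Ravi ∩ Sam ∩ Sofia ∩ Chen: 14:45-15:15, 16:15-18:00.
The longest is 16:15-18:00 at 105 minutes.

105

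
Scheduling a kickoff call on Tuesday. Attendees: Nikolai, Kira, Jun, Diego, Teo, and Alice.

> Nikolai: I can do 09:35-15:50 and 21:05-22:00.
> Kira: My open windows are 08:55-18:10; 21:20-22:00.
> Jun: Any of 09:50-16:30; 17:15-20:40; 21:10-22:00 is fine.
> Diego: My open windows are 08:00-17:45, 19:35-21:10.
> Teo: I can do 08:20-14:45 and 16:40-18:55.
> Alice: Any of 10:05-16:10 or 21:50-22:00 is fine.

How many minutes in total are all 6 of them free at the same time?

Nikolai ∩ Kira: 09:35-15:50, 21:20-22:00.
Nikolai ∩ Kira ∩ Jun: 09:50-15:50, 21:20-22:00.
Nikolai ∩ Kira ∩ Jun ∩ Diego: 09:50-15:50.
Nikolai ∩ Kira ∩ Jun ∩ Diego ∩ Teo: 09:50-14:45.
Nikolai ∩ Kira ∩ Jun ∩ Diego ∩ Teo ∩ Alice: 10:05-14:45.
That's a single block of 280 minutes.

280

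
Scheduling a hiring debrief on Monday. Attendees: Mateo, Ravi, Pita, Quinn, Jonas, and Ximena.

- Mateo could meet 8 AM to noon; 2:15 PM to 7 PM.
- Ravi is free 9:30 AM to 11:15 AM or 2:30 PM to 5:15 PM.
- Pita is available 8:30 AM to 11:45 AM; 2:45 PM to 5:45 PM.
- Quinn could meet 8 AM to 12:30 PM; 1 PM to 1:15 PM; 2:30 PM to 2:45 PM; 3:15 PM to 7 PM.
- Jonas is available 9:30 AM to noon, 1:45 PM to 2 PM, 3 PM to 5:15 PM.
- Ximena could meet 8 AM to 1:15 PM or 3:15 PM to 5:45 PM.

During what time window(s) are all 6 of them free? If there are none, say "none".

Mateo ∩ Ravi: 09:30-11:15, 14:30-17:15.
Mateo ∩ Ravi ∩ Pita: 09:30-11:15, 14:45-17:15.
Mateo ∩ Ravi ∩ Pita ∩ Quinn: 09:30-11:15, 15:15-17:15.
Mateo ∩ Ravi ∩ Pita ∩ Quinn ∩ Jonas: 09:30-11:15, 15:15-17:15.
Mateo ∩ Ravi ∩ Pita ∩ Quinn ∩ Jonas ∩ Ximena: 09:30-11:15, 15:15-17:15.

09:30-11:15, 15:15-17:15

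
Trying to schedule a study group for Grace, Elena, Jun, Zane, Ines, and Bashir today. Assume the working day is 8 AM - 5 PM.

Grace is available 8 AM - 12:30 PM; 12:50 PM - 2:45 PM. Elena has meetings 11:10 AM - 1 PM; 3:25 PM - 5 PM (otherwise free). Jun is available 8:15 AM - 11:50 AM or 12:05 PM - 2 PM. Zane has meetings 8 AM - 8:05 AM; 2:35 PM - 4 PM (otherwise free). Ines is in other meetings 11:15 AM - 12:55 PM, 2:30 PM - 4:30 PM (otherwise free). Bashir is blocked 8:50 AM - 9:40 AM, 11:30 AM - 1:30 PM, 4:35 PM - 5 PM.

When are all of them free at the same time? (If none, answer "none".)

08:15-08:50, 09:40-11:10, 13:30-14:00

Grace free: 08:00-12:30, 12:50-14:45.
Elena free: 08:00-11:10, 13:00-15:25 (invert busy blocks within the working day).
Jun free: 08:15-11:50, 12:05-14:00.
Zane free: 08:05-14:35, 16:00-17:00 (invert busy blocks within the working day).
Ines free: 08:00-11:15, 12:55-14:30, 16:30-17:00 (invert busy blocks within the working day).
Bashir free: 08:00-08:50, 09:40-11:30, 13:30-16:35 (invert busy blocks within the working day).
Grace ∩ Elena: 08:00-11:10, 13:00-14:45.
Grace ∩ Elena ∩ Jun: 08:15-11:10, 13:00-14:00.
Grace ∩ Elena ∩ Jun ∩ Zane: 08:15-11:10, 13:00-14:00.
Grace ∩ Elena ∩ Jun ∩ Zane ∩ Ines: 08:15-11:10, 13:00-14:00.
Grace ∩ Elena ∩ Jun ∩ Zane ∩ Ines ∩ Bashir: 08:15-08:50, 09:40-11:10, 13:30-14:00.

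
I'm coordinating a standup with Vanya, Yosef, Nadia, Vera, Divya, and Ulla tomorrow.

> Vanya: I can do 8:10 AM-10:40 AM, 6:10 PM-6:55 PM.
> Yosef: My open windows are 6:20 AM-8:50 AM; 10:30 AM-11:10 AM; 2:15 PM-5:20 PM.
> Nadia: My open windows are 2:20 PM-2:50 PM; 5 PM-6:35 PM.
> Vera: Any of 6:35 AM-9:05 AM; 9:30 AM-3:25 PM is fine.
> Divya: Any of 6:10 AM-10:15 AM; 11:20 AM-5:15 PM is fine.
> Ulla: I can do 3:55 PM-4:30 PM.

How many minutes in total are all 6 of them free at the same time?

0

Vanya ∩ Yosef: 08:10-08:50, 10:30-10:40.
Vanya ∩ Yosef ∩ Nadia: ∅.
Vanya ∩ Yosef ∩ Nadia ∩ Vera: ∅.
Vanya ∩ Yosef ∩ Nadia ∩ Vera ∩ Divya: ∅.
Vanya ∩ Yosef ∩ Nadia ∩ Vera ∩ Divya ∩ Ulla: ∅.
There is no time when everyone is free.
There is no common window, so the total is 0 minutes.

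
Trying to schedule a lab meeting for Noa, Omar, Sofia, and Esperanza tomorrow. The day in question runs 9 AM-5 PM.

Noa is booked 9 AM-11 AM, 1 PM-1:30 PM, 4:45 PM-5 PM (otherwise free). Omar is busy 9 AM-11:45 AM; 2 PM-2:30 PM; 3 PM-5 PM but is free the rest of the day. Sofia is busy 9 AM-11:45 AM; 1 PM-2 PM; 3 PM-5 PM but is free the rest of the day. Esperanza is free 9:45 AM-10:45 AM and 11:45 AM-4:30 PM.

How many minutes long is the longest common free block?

75

Noa free: 11:00-13:00, 13:30-16:45 (invert busy blocks within the working day).
Omar free: 11:45-14:00, 14:30-15:00 (invert busy blocks within the working day).
Sofia free: 11:45-13:00, 14:00-15:00 (invert busy blocks within the working day).
Esperanza free: 09:45-10:45, 11:45-16:30.
Noa ∩ Omar: 11:45-13:00, 13:30-14:00, 14:30-15:00.
Noa ∩ Omar ∩ Sofia: 11:45-13:00, 14:30-15:00.
Noa ∩ Omar ∩ Sofia ∩ Esperanza: 11:45-13:00, 14:30-15:00.
The longest is 11:45-13:00 at 75 minutes.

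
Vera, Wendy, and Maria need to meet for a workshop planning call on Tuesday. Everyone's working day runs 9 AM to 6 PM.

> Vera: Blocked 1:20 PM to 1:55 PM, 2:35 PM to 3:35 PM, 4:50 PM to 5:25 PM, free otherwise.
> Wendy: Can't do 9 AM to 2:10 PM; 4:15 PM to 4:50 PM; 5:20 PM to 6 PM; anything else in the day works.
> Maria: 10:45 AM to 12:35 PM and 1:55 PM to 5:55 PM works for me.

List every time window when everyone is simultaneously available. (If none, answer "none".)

Vera free: 09:00-13:20, 13:55-14:35, 15:35-16:50, 17:25-18:00 (invert busy blocks within the working day).
Wendy free: 14:10-16:15, 16:50-17:20 (invert busy blocks within the working day).
Maria free: 10:45-12:35, 13:55-17:55.
Vera ∩ Wendy: 14:10-14:35, 15:35-16:15.
Vera ∩ Wendy ∩ Maria: 14:10-14:35, 15:35-16:15.

14:10-14:35, 15:35-16:15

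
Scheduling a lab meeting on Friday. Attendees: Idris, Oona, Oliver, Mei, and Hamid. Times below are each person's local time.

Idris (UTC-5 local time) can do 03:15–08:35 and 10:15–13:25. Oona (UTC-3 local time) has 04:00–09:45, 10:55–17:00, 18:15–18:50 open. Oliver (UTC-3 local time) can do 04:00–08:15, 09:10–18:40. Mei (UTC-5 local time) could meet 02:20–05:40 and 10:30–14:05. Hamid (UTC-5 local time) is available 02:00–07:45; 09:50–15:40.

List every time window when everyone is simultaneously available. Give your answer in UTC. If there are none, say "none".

08:15-10:40, 15:30-18:25

Idris in UTC: 08:15-13:35, 15:15-18:25 (add 5h to convert from UTC-5).
Oona in UTC: 07:00-12:45, 13:55-20:00, 21:15-21:50 (add 3h to convert from UTC-3).
Oliver in UTC: 07:00-11:15, 12:10-21:40 (add 3h to convert from UTC-3).
Mei in UTC: 07:20-10:40, 15:30-19:05 (add 5h to convert from UTC-5).
Hamid in UTC: 07:00-12:45, 14:50-20:40 (add 5h to convert from UTC-5).
Idris ∩ Oona: 08:15-12:45, 15:15-18:25.
Idris ∩ Oona ∩ Oliver: 08:15-11:15, 12:10-12:45, 15:15-18:25.
Idris ∩ Oona ∩ Oliver ∩ Mei: 08:15-10:40, 15:30-18:25.
Idris ∩ Oona ∩ Oliver ∩ Mei ∩ Hamid: 08:15-10:40, 15:30-18:25.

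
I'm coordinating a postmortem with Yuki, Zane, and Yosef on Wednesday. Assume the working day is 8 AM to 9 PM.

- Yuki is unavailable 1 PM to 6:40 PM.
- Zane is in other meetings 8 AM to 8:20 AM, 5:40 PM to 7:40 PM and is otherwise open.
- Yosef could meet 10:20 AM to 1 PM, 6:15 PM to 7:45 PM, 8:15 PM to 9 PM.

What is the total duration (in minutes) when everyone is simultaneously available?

210

Yuki free: 08:00-13:00, 18:40-21:00 (invert busy blocks within the working day).
Zane free: 08:20-17:40, 19:40-21:00 (invert busy blocks within the working day).
Yosef free: 10:20-13:00, 18:15-19:45, 20:15-21:00.
Yuki ∩ Zane: 08:20-13:00, 19:40-21:00.
Yuki ∩ Zane ∩ Yosef: 10:20-13:00, 19:40-19:45, 20:15-21:00.
So the common availability across everyone is 10:20-13:00, 19:40-19:45, 20:15-21:00.
Summing the common windows: 160 + 5 + 45 = 210 minutes.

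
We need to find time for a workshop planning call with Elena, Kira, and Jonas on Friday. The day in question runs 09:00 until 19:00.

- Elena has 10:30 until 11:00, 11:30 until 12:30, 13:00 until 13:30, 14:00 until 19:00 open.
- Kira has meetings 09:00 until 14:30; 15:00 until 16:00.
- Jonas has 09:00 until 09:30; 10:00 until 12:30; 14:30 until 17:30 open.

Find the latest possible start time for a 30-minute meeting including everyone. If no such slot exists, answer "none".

17:00

Elena free: 10:30-11:00, 11:30-12:30, 13:00-13:30, 14:00-19:00.
Kira free: 14:30-15:00, 16:00-19:00 (invert busy blocks within the working day).
Jonas free: 09:00-09:30, 10:00-12:30, 14:30-17:30.
Elena ∩ Kira: 14:30-15:00, 16:00-19:00.
Elena ∩ Kira ∩ Jonas: 14:30-15:00, 16:00-17:30.
The last common window of at least 30 minutes is 16:00-17:30; a 30-minute meeting can start as late as 17:00 and still end by 17:30.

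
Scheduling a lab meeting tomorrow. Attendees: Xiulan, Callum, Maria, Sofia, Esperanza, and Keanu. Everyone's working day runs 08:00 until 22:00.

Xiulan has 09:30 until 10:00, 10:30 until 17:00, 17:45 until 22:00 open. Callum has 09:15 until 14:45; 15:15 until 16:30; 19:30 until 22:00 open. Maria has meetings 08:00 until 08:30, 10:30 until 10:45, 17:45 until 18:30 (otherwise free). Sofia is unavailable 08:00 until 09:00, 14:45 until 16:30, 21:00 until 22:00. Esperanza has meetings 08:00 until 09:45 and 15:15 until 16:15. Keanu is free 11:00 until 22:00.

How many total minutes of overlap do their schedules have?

Xiulan free: 09:30-10:00, 10:30-17:00, 17:45-22:00.
Callum free: 09:15-14:45, 15:15-16:30, 19:30-22:00.
Maria free: 08:30-10:30, 10:45-17:45, 18:30-22:00 (invert busy blocks within the working day).
Sofia free: 09:00-14:45, 16:30-21:00 (invert busy blocks within the working day).
Esperanza free: 09:45-15:15, 16:15-22:00 (invert busy blocks within the working day).
Keanu free: 11:00-22:00.
Xiulan ∩ Callum: 09:30-10:00, 10:30-14:45, 15:15-16:30, 19:30-22:00.
Xiulan ∩ Callum ∩ Maria: 09:30-10:00, 10:45-14:45, 15:15-16:30, 19:30-22:00.
Xiulan ∩ Callum ∩ Maria ∩ Sofia: 09:30-10:00, 10:45-14:45, 19:30-21:00.
Xiulan ∩ Callum ∩ Maria ∩ Sofia ∩ Esperanza: 09:45-10:00, 10:45-14:45, 19:30-21:00.
Xiulan ∩ Callum ∩ Maria ∩ Sofia ∩ Esperanza ∩ Keanu: 11:00-14:45, 19:30-21:00.
Summing the common windows: 225 + 90 = 315 minutes.

315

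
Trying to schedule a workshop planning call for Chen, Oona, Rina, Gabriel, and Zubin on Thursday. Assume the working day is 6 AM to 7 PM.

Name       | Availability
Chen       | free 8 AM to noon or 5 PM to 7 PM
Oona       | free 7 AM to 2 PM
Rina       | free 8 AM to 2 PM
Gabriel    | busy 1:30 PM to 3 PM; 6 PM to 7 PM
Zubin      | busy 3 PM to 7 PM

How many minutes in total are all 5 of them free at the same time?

Chen free: 08:00-12:00, 17:00-19:00.
Oona free: 07:00-14:00.
Rina free: 08:00-14:00.
Gabriel free: 06:00-13:30, 15:00-18:00 (invert busy blocks within the working day).
Zubin free: 06:00-15:00 (invert busy blocks within the working day).
Chen ∩ Oona: 08:00-12:00.
Chen ∩ Oona ∩ Rina: 08:00-12:00.
Chen ∩ Oona ∩ Rina ∩ Gabriel: 08:00-12:00.
Chen ∩ Oona ∩ Rina ∩ Gabriel ∩ Zubin: 08:00-12:00.
That's a single block of 240 minutes.

240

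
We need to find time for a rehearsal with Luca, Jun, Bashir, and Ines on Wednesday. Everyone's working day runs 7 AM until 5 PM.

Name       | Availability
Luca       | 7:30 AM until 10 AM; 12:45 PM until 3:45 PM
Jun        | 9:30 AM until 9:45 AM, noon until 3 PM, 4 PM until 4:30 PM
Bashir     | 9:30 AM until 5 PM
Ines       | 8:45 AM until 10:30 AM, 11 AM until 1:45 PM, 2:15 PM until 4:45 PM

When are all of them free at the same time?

09:30-09:45, 12:45-13:45, 14:15-15:00

Luca ∩ Jun: 09:30-09:45, 12:45-15:00.
Luca ∩ Jun ∩ Bashir: 09:30-09:45, 12:45-15:00.
Luca ∩ Jun ∩ Bashir ∩ Ines: 09:30-09:45, 12:45-13:45, 14:15-15:00.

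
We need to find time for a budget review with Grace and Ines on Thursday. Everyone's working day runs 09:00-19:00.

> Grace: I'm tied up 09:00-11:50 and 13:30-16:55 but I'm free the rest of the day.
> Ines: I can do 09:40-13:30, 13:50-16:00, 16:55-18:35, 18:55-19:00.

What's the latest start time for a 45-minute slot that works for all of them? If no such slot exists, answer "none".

17:50

Grace free: 11:50-13:30, 16:55-19:00 (invert busy blocks within the working day).
Ines free: 09:40-13:30, 13:50-16:00, 16:55-18:35, 18:55-19:00.
Grace ∩ Ines: 11:50-13:30, 16:55-18:35, 18:55-19:00.
Those are the intersection windows.
The last common window of at least 45 minutes is 16:55-18:35; a 45-minute meeting can start as late as 17:50 and still end by 18:35.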